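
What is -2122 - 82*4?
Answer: -2450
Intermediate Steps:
-2122 - 82*4 = -2122 - 1*328 = -2122 - 328 = -2450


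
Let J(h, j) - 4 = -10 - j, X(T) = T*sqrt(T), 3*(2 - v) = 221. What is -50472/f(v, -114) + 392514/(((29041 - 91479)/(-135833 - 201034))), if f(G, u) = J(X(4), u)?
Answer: 198293751419/93657 ≈ 2.1172e+6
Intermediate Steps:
v = -215/3 (v = 2 - 1/3*221 = 2 - 221/3 = -215/3 ≈ -71.667)
X(T) = T**(3/2)
J(h, j) = -6 - j (J(h, j) = 4 + (-10 - j) = -6 - j)
f(G, u) = -6 - u
-50472/f(v, -114) + 392514/(((29041 - 91479)/(-135833 - 201034))) = -50472/(-6 - 1*(-114)) + 392514/(((29041 - 91479)/(-135833 - 201034))) = -50472/(-6 + 114) + 392514/((-62438/(-336867))) = -50472/108 + 392514/((-62438*(-1/336867))) = -50472*1/108 + 392514/(62438/336867) = -1402/3 + 392514*(336867/62438) = -1402/3 + 66112506819/31219 = 198293751419/93657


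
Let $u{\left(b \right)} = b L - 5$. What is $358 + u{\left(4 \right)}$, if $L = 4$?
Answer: $369$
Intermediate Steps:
$u{\left(b \right)} = -5 + 4 b$ ($u{\left(b \right)} = b 4 - 5 = 4 b - 5 = -5 + 4 b$)
$358 + u{\left(4 \right)} = 358 + \left(-5 + 4 \cdot 4\right) = 358 + \left(-5 + 16\right) = 358 + 11 = 369$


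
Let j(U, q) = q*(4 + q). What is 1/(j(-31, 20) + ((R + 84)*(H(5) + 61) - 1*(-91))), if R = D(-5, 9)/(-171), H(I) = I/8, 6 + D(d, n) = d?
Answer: 1368/7868003 ≈ 0.00017387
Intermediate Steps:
D(d, n) = -6 + d
H(I) = I/8 (H(I) = I*(⅛) = I/8)
R = 11/171 (R = (-6 - 5)/(-171) = -11*(-1/171) = 11/171 ≈ 0.064327)
1/(j(-31, 20) + ((R + 84)*(H(5) + 61) - 1*(-91))) = 1/(20*(4 + 20) + ((11/171 + 84)*((⅛)*5 + 61) - 1*(-91))) = 1/(20*24 + (14375*(5/8 + 61)/171 + 91)) = 1/(480 + ((14375/171)*(493/8) + 91)) = 1/(480 + (7086875/1368 + 91)) = 1/(480 + 7211363/1368) = 1/(7868003/1368) = 1368/7868003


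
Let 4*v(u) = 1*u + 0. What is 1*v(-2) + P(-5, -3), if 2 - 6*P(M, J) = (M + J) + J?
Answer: 5/3 ≈ 1.6667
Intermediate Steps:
P(M, J) = ⅓ - J/3 - M/6 (P(M, J) = ⅓ - ((M + J) + J)/6 = ⅓ - ((J + M) + J)/6 = ⅓ - (M + 2*J)/6 = ⅓ + (-J/3 - M/6) = ⅓ - J/3 - M/6)
v(u) = u/4 (v(u) = (1*u + 0)/4 = (u + 0)/4 = u/4)
1*v(-2) + P(-5, -3) = 1*((¼)*(-2)) + (⅓ - ⅓*(-3) - ⅙*(-5)) = 1*(-½) + (⅓ + 1 + ⅚) = -½ + 13/6 = 5/3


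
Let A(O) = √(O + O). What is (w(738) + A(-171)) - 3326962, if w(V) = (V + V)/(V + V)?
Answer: -3326961 + 3*I*√38 ≈ -3.327e+6 + 18.493*I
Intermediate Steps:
A(O) = √2*√O (A(O) = √(2*O) = √2*√O)
w(V) = 1 (w(V) = (2*V)/((2*V)) = (2*V)*(1/(2*V)) = 1)
(w(738) + A(-171)) - 3326962 = (1 + √2*√(-171)) - 3326962 = (1 + √2*(3*I*√19)) - 3326962 = (1 + 3*I*√38) - 3326962 = -3326961 + 3*I*√38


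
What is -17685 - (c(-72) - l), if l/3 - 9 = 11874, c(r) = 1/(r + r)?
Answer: 2586817/144 ≈ 17964.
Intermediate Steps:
c(r) = 1/(2*r)
l = 35649 (l = 27 + 3*11874 = 27 + 35622 = 35649)
-17685 - (c(-72) - l) = -17685 - ((1/2)/(-72) - 1*35649) = -17685 - ((1/2)*(-1/72) - 35649) = -17685 - (-1/144 - 35649) = -17685 - 1*(-5133457/144) = -17685 + 5133457/144 = 2586817/144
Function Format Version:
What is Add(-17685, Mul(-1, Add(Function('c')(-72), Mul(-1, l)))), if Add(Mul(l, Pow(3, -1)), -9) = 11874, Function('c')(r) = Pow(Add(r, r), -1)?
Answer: Rational(2586817, 144) ≈ 17964.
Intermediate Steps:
Function('c')(r) = Mul(Rational(1, 2), Pow(r, -1)) (Function('c')(r) = Pow(Mul(2, r), -1) = Mul(Rational(1, 2), Pow(r, -1)))
l = 35649 (l = Add(27, Mul(3, 11874)) = Add(27, 35622) = 35649)
Add(-17685, Mul(-1, Add(Function('c')(-72), Mul(-1, l)))) = Add(-17685, Mul(-1, Add(Mul(Rational(1, 2), Pow(-72, -1)), Mul(-1, 35649)))) = Add(-17685, Mul(-1, Add(Mul(Rational(1, 2), Rational(-1, 72)), -35649))) = Add(-17685, Mul(-1, Add(Rational(-1, 144), -35649))) = Add(-17685, Mul(-1, Rational(-5133457, 144))) = Add(-17685, Rational(5133457, 144)) = Rational(2586817, 144)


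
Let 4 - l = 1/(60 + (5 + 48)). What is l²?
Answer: 203401/12769 ≈ 15.929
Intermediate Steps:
l = 451/113 (l = 4 - 1/(60 + (5 + 48)) = 4 - 1/(60 + 53) = 4 - 1/113 = 451/113 ≈ 3.9911)
l² = (451/113)² = 203401/12769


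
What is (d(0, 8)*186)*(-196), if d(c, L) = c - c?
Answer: 0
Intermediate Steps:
d(c, L) = 0
(d(0, 8)*186)*(-196) = (0*186)*(-196) = 0*(-196) = 0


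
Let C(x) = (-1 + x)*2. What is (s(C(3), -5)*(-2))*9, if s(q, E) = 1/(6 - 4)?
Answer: -9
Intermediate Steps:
C(x) = -2 + 2*x
s(q, E) = ½ (s(q, E) = 1/2 = ½)
(s(C(3), -5)*(-2))*9 = ((½)*(-2))*9 = -1*9 = -9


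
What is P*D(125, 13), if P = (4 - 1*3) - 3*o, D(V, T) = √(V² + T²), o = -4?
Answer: 13*√15794 ≈ 1633.8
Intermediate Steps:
D(V, T) = √(T² + V²)
P = 13 (P = (4 - 1*3) - 3*(-4) = (4 - 3) + 12 = 1 + 12 = 13)
P*D(125, 13) = 13*√(13² + 125²) = 13*√(169 + 15625) = 13*√15794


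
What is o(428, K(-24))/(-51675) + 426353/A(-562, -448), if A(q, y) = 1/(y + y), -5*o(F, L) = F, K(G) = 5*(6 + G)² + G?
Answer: -98702424911572/258375 ≈ -3.8201e+8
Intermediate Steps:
K(G) = G + 5*(6 + G)²
o(F, L) = -F/5
A(q, y) = 1/(2*y)
o(428, K(-24))/(-51675) + 426353/A(-562, -448) = -⅕*428/(-51675) + 426353/(((½)/(-448))) = -428/5*(-1/51675) + 426353/(((½)*(-1/448))) = 428/258375 + 426353/(-1/896) = 428/258375 + 426353*(-896) = 428/258375 - 382012288 = -98702424911572/258375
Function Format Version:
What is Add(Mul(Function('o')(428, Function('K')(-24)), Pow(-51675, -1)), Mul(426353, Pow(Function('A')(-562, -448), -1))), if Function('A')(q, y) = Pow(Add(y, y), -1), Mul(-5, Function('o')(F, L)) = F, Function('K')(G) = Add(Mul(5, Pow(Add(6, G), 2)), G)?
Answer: Rational(-98702424911572, 258375) ≈ -3.8201e+8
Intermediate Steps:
Function('K')(G) = Add(G, Mul(5, Pow(Add(6, G), 2)))
Function('o')(F, L) = Mul(Rational(-1, 5), F)
Function('A')(q, y) = Mul(Rational(1, 2), Pow(y, -1)) (Function('A')(q, y) = Pow(Mul(2, y), -1) = Mul(Rational(1, 2), Pow(y, -1)))
Add(Mul(Function('o')(428, Function('K')(-24)), Pow(-51675, -1)), Mul(426353, Pow(Function('A')(-562, -448), -1))) = Add(Mul(Mul(Rational(-1, 5), 428), Pow(-51675, -1)), Mul(426353, Pow(Mul(Rational(1, 2), Pow(-448, -1)), -1))) = Add(Mul(Rational(-428, 5), Rational(-1, 51675)), Mul(426353, Pow(Mul(Rational(1, 2), Rational(-1, 448)), -1))) = Add(Rational(428, 258375), Mul(426353, Pow(Rational(-1, 896), -1))) = Add(Rational(428, 258375), Mul(426353, -896)) = Add(Rational(428, 258375), -382012288) = Rational(-98702424911572, 258375)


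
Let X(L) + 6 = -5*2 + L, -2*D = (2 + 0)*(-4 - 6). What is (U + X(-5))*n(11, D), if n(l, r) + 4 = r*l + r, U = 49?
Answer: 3248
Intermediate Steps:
D = 10 (D = -(2 + 0)*(-4 - 6)/2 = -(-10) = -½*(-20) = 10)
n(l, r) = -4 + r + l*r (n(l, r) = -4 + (r*l + r) = -4 + (l*r + r) = -4 + (r + l*r) = -4 + r + l*r)
X(L) = -16 + L (X(L) = -6 + (-5*2 + L) = -6 + (-10 + L) = -16 + L)
(U + X(-5))*n(11, D) = (49 + (-16 - 5))*(-4 + 10 + 11*10) = (49 - 21)*(-4 + 10 + 110) = 28*116 = 3248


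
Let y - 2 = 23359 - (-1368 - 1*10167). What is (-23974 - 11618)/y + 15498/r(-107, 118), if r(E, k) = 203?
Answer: 3176149/42166 ≈ 75.325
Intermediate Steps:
y = 34896 (y = 2 + (23359 - (-1368 - 1*10167)) = 2 + (23359 - (-1368 - 10167)) = 2 + (23359 - 1*(-11535)) = 2 + (23359 + 11535) = 2 + 34894 = 34896)
(-23974 - 11618)/y + 15498/r(-107, 118) = (-23974 - 11618)/34896 + 15498/203 = -35592*1/34896 + 15498*(1/203) = -1483/1454 + 2214/29 = 3176149/42166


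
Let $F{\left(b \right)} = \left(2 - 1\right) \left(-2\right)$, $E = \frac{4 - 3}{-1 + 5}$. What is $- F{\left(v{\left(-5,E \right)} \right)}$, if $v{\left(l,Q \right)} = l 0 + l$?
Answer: $2$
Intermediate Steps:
$E = \frac{1}{4}$ ($E = 1 \cdot \frac{1}{4} = \frac{1}{4} \approx 0.25$)
$v{\left(l,Q \right)} = l$ ($v{\left(l,Q \right)} = 0 + l = l$)
$F{\left(b \right)} = -2$ ($F{\left(b \right)} = 1 \left(-2\right) = -2$)
$- F{\left(v{\left(-5,E \right)} \right)} = \left(-1\right) \left(-2\right) = 2$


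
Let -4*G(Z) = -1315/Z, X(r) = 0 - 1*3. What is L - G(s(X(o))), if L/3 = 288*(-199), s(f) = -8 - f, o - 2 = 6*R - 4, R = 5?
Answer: -687481/4 ≈ -1.7187e+5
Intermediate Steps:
o = 28 (o = 2 + (6*5 - 4) = 2 + (30 - 4) = 2 + 26 = 28)
X(r) = -3 (X(r) = 0 - 3 = -3)
L = -171936 (L = 3*(288*(-199)) = 3*(-57312) = -171936)
G(Z) = 1315/(4*Z) (G(Z) = -(-1315)/(4*Z) = 1315/(4*Z))
L - G(s(X(o))) = -171936 - 1315/(4*(-8 - 1*(-3))) = -171936 - 1315/(4*(-8 + 3)) = -171936 - 1315/(4*(-5)) = -171936 - 1315*(-1)/(4*5) = -171936 - 1*(-263/4) = -171936 + 263/4 = -687481/4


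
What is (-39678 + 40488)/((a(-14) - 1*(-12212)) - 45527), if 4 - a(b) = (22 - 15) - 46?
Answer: -405/16636 ≈ -0.024345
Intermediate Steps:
a(b) = 43 (a(b) = 4 - ((22 - 15) - 46) = 4 - (7 - 46) = 4 - 1*(-39) = 4 + 39 = 43)
(-39678 + 40488)/((a(-14) - 1*(-12212)) - 45527) = (-39678 + 40488)/((43 - 1*(-12212)) - 45527) = 810/((43 + 12212) - 45527) = 810/(12255 - 45527) = 810/(-33272) = 810*(-1/33272) = -405/16636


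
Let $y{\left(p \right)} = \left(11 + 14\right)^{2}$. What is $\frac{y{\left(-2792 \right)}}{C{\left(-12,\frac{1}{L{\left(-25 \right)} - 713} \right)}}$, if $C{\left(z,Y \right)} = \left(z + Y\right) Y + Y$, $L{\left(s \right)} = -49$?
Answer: $\frac{362902500}{8383} \approx 43290.0$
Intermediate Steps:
$y{\left(p \right)} = 625$ ($y{\left(p \right)} = 25^{2} = 625$)
$C{\left(z,Y \right)} = Y + Y \left(Y + z\right)$ ($C{\left(z,Y \right)} = \left(Y + z\right) Y + Y = Y \left(Y + z\right) + Y = Y + Y \left(Y + z\right)$)
$\frac{y{\left(-2792 \right)}}{C{\left(-12,\frac{1}{L{\left(-25 \right)} - 713} \right)}} = \frac{625}{\frac{1}{-49 - 713} \left(1 + \frac{1}{-49 - 713} - 12\right)} = \frac{625}{\frac{1}{-762} \left(1 + \frac{1}{-762} - 12\right)} = \frac{625}{\left(- \frac{1}{762}\right) \left(1 - \frac{1}{762} - 12\right)} = \frac{625}{\left(- \frac{1}{762}\right) \left(- \frac{8383}{762}\right)} = \frac{625}{\frac{8383}{580644}} = 625 \cdot \frac{580644}{8383} = \frac{362902500}{8383}$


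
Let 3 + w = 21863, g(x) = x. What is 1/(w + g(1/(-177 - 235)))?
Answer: 412/9006319 ≈ 4.5746e-5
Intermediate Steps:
w = 21860 (w = -3 + 21863 = 21860)
1/(w + g(1/(-177 - 235))) = 1/(21860 + 1/(-177 - 235)) = 1/(21860 + 1/(-412)) = 1/(21860 - 1/412) = 1/(9006319/412) = 412/9006319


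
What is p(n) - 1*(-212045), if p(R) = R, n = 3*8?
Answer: 212069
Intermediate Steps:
n = 24
p(n) - 1*(-212045) = 24 - 1*(-212045) = 24 + 212045 = 212069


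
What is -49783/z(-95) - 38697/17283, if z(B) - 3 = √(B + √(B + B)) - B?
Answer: -12899/5761 - 49783/(98 + √(-95 + I*√190)) ≈ -501.7 + 49.449*I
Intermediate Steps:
z(B) = 3 + √(B + √2*√B) - B (z(B) = 3 + (√(B + √(B + B)) - B) = 3 + (√(B + √(2*B)) - B) = 3 + (√(B + √2*√B) - B) = 3 + √(B + √2*√B) - B)
-49783/z(-95) - 38697/17283 = -49783/(3 + √(-95 + √2*√(-95)) - 1*(-95)) - 38697/17283 = -49783/(3 + √(-95 + √2*(I*√95)) + 95) - 38697*1/17283 = -49783/(3 + √(-95 + I*√190) + 95) - 12899/5761 = -49783/(98 + √(-95 + I*√190)) - 12899/5761 = -12899/5761 - 49783/(98 + √(-95 + I*√190))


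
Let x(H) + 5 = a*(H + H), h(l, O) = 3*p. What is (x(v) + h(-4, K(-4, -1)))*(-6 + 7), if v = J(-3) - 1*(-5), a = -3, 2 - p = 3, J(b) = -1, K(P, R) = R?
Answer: -32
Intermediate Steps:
p = -1 (p = 2 - 1*3 = 2 - 3 = -1)
h(l, O) = -3 (h(l, O) = 3*(-1) = -3)
v = 4 (v = -1 - 1*(-5) = -1 + 5 = 4)
x(H) = -5 - 6*H (x(H) = -5 - 3*(H + H) = -5 - 6*H)
(x(v) + h(-4, K(-4, -1)))*(-6 + 7) = ((-5 - 6*4) - 3)*(-6 + 7) = ((-5 - 24) - 3)*1 = (-29 - 3)*1 = -32*1 = -32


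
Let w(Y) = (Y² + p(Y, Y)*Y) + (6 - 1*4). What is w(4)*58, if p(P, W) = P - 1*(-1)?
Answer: 2204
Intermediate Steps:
p(P, W) = 1 + P (p(P, W) = P + 1 = 1 + P)
w(Y) = 2 + Y² + Y*(1 + Y) (w(Y) = (Y² + (1 + Y)*Y) + (6 - 1*4) = (Y² + Y*(1 + Y)) + (6 - 4) = (Y² + Y*(1 + Y)) + 2 = 2 + Y² + Y*(1 + Y))
w(4)*58 = (2 + 4 + 2*4²)*58 = (2 + 4 + 2*16)*58 = (2 + 4 + 32)*58 = 38*58 = 2204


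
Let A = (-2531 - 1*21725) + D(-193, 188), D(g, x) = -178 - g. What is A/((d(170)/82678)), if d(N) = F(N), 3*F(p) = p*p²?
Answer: -3006296097/2456500 ≈ -1223.8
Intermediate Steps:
F(p) = p³/3 (F(p) = (p*p²)/3 = p³/3)
d(N) = N³/3
A = -24241 (A = (-2531 - 1*21725) + (-178 - 1*(-193)) = (-2531 - 21725) + (-178 + 193) = -24256 + 15 = -24241)
A/((d(170)/82678)) = -24241/(((⅓)*170³)/82678) = -24241/(((⅓)*4913000)*(1/82678)) = -24241/((4913000/3)*(1/82678)) = -24241/2456500/124017 = -24241*124017/2456500 = -3006296097/2456500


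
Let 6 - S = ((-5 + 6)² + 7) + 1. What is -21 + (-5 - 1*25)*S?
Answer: 69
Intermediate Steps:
S = -3 (S = 6 - (((-5 + 6)² + 7) + 1) = 6 - ((1² + 7) + 1) = 6 - ((1 + 7) + 1) = 6 - (8 + 1) = 6 - 1*9 = 6 - 9 = -3)
-21 + (-5 - 1*25)*S = -21 + (-5 - 1*25)*(-3) = -21 + (-5 - 25)*(-3) = -21 - 30*(-3) = -21 + 90 = 69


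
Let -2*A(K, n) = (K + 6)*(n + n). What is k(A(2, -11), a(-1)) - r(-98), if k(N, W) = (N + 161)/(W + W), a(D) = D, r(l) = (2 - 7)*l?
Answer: -1229/2 ≈ -614.50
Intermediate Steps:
A(K, n) = -n*(6 + K) (A(K, n) = -(K + 6)*(n + n)/2 = -(6 + K)*2*n/2 = -n*(6 + K))
r(l) = -5*l
k(N, W) = (161 + N)/(2*W) (k(N, W) = (161 + N)/((2*W)) = (161 + N)*(1/(2*W)) = (161 + N)/(2*W))
k(A(2, -11), a(-1)) - r(-98) = (½)*(161 - 1*(-11)*(6 + 2))/(-1) - (-5)*(-98) = (½)*(-1)*(161 - 1*(-11)*8) - 1*490 = (½)*(-1)*(161 + 88) - 490 = (½)*(-1)*249 - 490 = -249/2 - 490 = -1229/2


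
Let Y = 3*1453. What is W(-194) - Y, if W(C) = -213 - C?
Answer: -4378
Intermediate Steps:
Y = 4359
W(-194) - Y = (-213 - 1*(-194)) - 1*4359 = (-213 + 194) - 4359 = -19 - 4359 = -4378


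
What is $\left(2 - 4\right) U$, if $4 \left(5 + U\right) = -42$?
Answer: $31$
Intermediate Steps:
$U = - \frac{31}{2}$ ($U = -5 + \frac{1}{4} \left(-42\right) = -5 - \frac{21}{2} = - \frac{31}{2} \approx -15.5$)
$\left(2 - 4\right) U = \left(2 - 4\right) \left(- \frac{31}{2}\right) = \left(-2\right) \left(- \frac{31}{2}\right) = 31$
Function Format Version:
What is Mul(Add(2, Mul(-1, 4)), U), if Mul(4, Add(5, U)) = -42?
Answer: 31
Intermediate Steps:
U = Rational(-31, 2) (U = Add(-5, Mul(Rational(1, 4), -42)) = Add(-5, Rational(-21, 2)) = Rational(-31, 2) ≈ -15.500)
Mul(Add(2, Mul(-1, 4)), U) = Mul(Add(2, Mul(-1, 4)), Rational(-31, 2)) = Mul(Add(2, -4), Rational(-31, 2)) = Mul(-2, Rational(-31, 2)) = 31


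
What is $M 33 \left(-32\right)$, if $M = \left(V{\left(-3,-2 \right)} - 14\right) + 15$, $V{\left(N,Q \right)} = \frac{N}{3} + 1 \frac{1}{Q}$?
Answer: $528$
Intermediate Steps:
$V{\left(N,Q \right)} = \frac{1}{Q} + \frac{N}{3}$ ($V{\left(N,Q \right)} = N \frac{1}{3} + \frac{1}{Q} = \frac{N}{3} + \frac{1}{Q} = \frac{1}{Q} + \frac{N}{3}$)
$M = - \frac{1}{2}$ ($M = \left(\left(\frac{1}{-2} + \frac{1}{3} \left(-3\right)\right) - 14\right) + 15 = \left(\left(- \frac{1}{2} - 1\right) - 14\right) + 15 = \left(- \frac{3}{2} - 14\right) + 15 = - \frac{31}{2} + 15 = - \frac{1}{2} \approx -0.5$)
$M 33 \left(-32\right) = \left(- \frac{1}{2}\right) 33 \left(-32\right) = \left(- \frac{33}{2}\right) \left(-32\right) = 528$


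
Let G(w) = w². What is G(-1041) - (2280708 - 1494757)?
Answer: 297730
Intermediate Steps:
G(-1041) - (2280708 - 1494757) = (-1041)² - (2280708 - 1494757) = 1083681 - 1*785951 = 1083681 - 785951 = 297730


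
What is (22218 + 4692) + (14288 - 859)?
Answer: 40339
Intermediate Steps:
(22218 + 4692) + (14288 - 859) = 26910 + 13429 = 40339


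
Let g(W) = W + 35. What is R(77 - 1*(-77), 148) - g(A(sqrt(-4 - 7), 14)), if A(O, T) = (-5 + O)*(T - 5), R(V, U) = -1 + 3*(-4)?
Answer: -3 - 9*I*sqrt(11) ≈ -3.0 - 29.85*I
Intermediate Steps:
R(V, U) = -13 (R(V, U) = -1 - 12 = -13)
A(O, T) = (-5 + O)*(-5 + T)
g(W) = 35 + W
R(77 - 1*(-77), 148) - g(A(sqrt(-4 - 7), 14)) = -13 - (35 + (25 - 5*sqrt(-4 - 7) - 5*14 + sqrt(-4 - 7)*14)) = -13 - (35 + (25 - 5*I*sqrt(11) - 70 + sqrt(-11)*14)) = -13 - (35 + (25 - 5*I*sqrt(11) - 70 + (I*sqrt(11))*14)) = -13 - (35 + (25 - 5*I*sqrt(11) - 70 + 14*I*sqrt(11))) = -13 - (35 + (-45 + 9*I*sqrt(11))) = -13 - (-10 + 9*I*sqrt(11)) = -13 + (10 - 9*I*sqrt(11)) = -3 - 9*I*sqrt(11)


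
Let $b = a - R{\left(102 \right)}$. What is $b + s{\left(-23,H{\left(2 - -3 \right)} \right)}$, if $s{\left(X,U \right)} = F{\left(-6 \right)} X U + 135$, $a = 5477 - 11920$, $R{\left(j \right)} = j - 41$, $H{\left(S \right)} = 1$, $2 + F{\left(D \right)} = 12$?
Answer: $-6599$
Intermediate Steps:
$F{\left(D \right)} = 10$ ($F{\left(D \right)} = -2 + 12 = 10$)
$R{\left(j \right)} = -41 + j$ ($R{\left(j \right)} = j - 41 = -41 + j$)
$a = -6443$
$s{\left(X,U \right)} = 135 + 10 U X$ ($s{\left(X,U \right)} = 10 X U + 135 = 10 U X + 135 = 135 + 10 U X$)
$b = -6504$ ($b = -6443 - \left(-41 + 102\right) = -6443 - 61 = -6504$)
$b + s{\left(-23,H{\left(2 - -3 \right)} \right)} = -6504 + \left(135 + 10 \cdot 1 \left(-23\right)\right) = -6504 + \left(135 - 230\right) = -6504 - 95 = -6599$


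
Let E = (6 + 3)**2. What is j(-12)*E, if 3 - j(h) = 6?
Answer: -243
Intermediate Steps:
j(h) = -3 (j(h) = 3 - 1*6 = 3 - 6 = -3)
E = 81 (E = 9**2 = 81)
j(-12)*E = -3*81 = -243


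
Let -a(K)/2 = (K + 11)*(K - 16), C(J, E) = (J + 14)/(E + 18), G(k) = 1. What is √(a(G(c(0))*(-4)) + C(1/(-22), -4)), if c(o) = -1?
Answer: √6664119/154 ≈ 16.763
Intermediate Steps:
C(J, E) = (14 + J)/(18 + E)
a(K) = -2*(-16 + K)*(11 + K) (a(K) = -2*(K + 11)*(K - 16) = -2*(11 + K)*(-16 + K) = -2*(-16 + K)*(11 + K))
√(a(G(c(0))*(-4)) + C(1/(-22), -4)) = √((352 - 2*(1*(-4))² + 10*(1*(-4))) + (14 + 1/(-22))/(18 - 4)) = √((352 - 2*(-4)² + 10*(-4)) + (14 - 1/22)/14) = √((352 - 2*16 - 40) + (1/14)*(307/22)) = √((352 - 32 - 40) + 307/308) = √(280 + 307/308) = √(86547/308) = √6664119/154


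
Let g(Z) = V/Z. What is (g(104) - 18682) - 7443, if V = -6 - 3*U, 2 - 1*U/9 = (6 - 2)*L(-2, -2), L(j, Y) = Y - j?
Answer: -679265/26 ≈ -26126.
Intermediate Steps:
U = 18 (U = 18 - 9*(6 - 2)*(-2 - 1*(-2)) = 18 - 36*(-2 + 2) = 18 - 36*0 = 18 - 9*0 = 18 + 0 = 18)
V = -60 (V = -6 - 3*18 = -6 - 54 = -60)
g(Z) = -60/Z
(g(104) - 18682) - 7443 = (-60/104 - 18682) - 7443 = (-60*1/104 - 18682) - 7443 = (-15/26 - 18682) - 7443 = -485747/26 - 7443 = -679265/26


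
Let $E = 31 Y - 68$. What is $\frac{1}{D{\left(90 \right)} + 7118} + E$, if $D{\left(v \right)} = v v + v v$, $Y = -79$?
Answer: $- \frac{58691405}{23318} \approx -2517.0$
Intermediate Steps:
$D{\left(v \right)} = 2 v^{2}$ ($D{\left(v \right)} = v^{2} + v^{2} = 2 v^{2}$)
$E = -2517$ ($E = 31 \left(-79\right) - 68 = -2449 - 68 = -2517$)
$\frac{1}{D{\left(90 \right)} + 7118} + E = \frac{1}{2 \cdot 90^{2} + 7118} - 2517 = \frac{1}{2 \cdot 8100 + 7118} - 2517 = \frac{1}{16200 + 7118} - 2517 = \frac{1}{23318} - 2517 = - \frac{58691405}{23318}$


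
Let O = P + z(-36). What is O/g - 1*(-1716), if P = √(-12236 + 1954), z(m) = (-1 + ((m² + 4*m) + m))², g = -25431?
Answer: 42396371/25431 - I*√10282/25431 ≈ 1667.1 - 0.0039873*I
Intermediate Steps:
z(m) = (-1 + m² + 5*m)² (z(m) = (-1 + (m² + 5*m))² = (-1 + m² + 5*m)²)
P = I*√10282 (P = √(-10282) = I*√10282 ≈ 101.4*I)
O = 1243225 + I*√10282 (O = I*√10282 + (-1 + (-36)² + 5*(-36))² = I*√10282 + (-1 + 1296 - 180)² = I*√10282 + 1115² = I*√10282 + 1243225 = 1243225 + I*√10282 ≈ 1.2432e+6 + 101.4*I)
O/g - 1*(-1716) = (1243225 + I*√10282)/(-25431) - 1*(-1716) = (1243225 + I*√10282)*(-1/25431) + 1716 = (-1243225/25431 - I*√10282/25431) + 1716 = 42396371/25431 - I*√10282/25431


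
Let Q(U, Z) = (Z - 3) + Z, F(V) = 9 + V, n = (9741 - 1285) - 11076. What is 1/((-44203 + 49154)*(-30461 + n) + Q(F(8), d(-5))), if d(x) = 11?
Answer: -1/163784012 ≈ -6.1056e-9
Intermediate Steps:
n = -2620 (n = 8456 - 11076 = -2620)
Q(U, Z) = -3 + 2*Z (Q(U, Z) = (-3 + Z) + Z = -3 + 2*Z)
1/((-44203 + 49154)*(-30461 + n) + Q(F(8), d(-5))) = 1/((-44203 + 49154)*(-30461 - 2620) + (-3 + 2*11)) = 1/(4951*(-33081) + (-3 + 22)) = 1/(-163784031 + 19) = 1/(-163784012) = -1/163784012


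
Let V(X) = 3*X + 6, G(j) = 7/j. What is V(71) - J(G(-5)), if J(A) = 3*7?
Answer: 198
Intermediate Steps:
J(A) = 21
V(X) = 6 + 3*X
V(71) - J(G(-5)) = (6 + 3*71) - 1*21 = (6 + 213) - 21 = 219 - 21 = 198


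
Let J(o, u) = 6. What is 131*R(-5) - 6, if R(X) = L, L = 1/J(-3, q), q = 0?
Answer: 95/6 ≈ 15.833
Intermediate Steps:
L = ⅙ (L = 1/6 = ⅙ ≈ 0.16667)
R(X) = ⅙
131*R(-5) - 6 = 131*(⅙) - 6 = 131/6 - 6 = 95/6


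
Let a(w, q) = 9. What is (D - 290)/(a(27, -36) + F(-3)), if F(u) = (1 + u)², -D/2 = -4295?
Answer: 8300/13 ≈ 638.46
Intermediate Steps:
D = 8590 (D = -2*(-4295) = 8590)
(D - 290)/(a(27, -36) + F(-3)) = (8590 - 290)/(9 + (1 - 3)²) = 8300/(9 + (-2)²) = 8300/(9 + 4) = 8300/13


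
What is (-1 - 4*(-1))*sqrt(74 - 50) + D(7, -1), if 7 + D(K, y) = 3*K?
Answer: 14 + 6*sqrt(6) ≈ 28.697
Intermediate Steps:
D(K, y) = -7 + 3*K
(-1 - 4*(-1))*sqrt(74 - 50) + D(7, -1) = (-1 - 4*(-1))*sqrt(74 - 50) + (-7 + 3*7) = (-1 + 4)*sqrt(24) + (-7 + 21) = 3*(2*sqrt(6)) + 14 = 6*sqrt(6) + 14 = 14 + 6*sqrt(6)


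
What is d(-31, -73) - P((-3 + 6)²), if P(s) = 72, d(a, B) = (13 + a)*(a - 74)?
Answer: 1818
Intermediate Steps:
d(a, B) = (-74 + a)*(13 + a) (d(a, B) = (13 + a)*(-74 + a) = (-74 + a)*(13 + a))
d(-31, -73) - P((-3 + 6)²) = (-962 + (-31)² - 61*(-31)) - 1*72 = (-962 + 961 + 1891) - 72 = 1890 - 72 = 1818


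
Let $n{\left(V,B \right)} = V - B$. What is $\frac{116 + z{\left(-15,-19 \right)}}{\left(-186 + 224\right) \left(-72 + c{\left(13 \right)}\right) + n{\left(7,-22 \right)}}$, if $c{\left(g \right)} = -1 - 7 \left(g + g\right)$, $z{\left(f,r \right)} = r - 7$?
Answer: $- \frac{90}{9661} \approx -0.0093158$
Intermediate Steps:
$z{\left(f,r \right)} = -7 + r$
$c{\left(g \right)} = -1 - 14 g$ ($c{\left(g \right)} = -1 - 7 \cdot 2 g = -1 - 14 g$)
$\frac{116 + z{\left(-15,-19 \right)}}{\left(-186 + 224\right) \left(-72 + c{\left(13 \right)}\right) + n{\left(7,-22 \right)}} = \frac{116 - 26}{\left(-186 + 224\right) \left(-72 - 183\right) + \left(7 - -22\right)} = \frac{116 - 26}{38 \left(-72 - 183\right) + \left(7 + 22\right)} = \frac{90}{38 \left(-72 - 183\right) + 29} = \frac{90}{38 \left(-255\right) + 29} = \frac{90}{-9690 + 29} = \frac{90}{-9661} = 90 \left(- \frac{1}{9661}\right) = - \frac{90}{9661}$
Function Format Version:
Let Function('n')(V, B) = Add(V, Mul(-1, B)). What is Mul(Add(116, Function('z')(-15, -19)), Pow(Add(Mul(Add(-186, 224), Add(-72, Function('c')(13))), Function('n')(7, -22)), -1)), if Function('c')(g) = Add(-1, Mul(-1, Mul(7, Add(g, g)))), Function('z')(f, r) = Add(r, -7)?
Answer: Rational(-90, 9661) ≈ -0.0093158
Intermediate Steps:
Function('z')(f, r) = Add(-7, r)
Function('c')(g) = Add(-1, Mul(-14, g)) (Function('c')(g) = Add(-1, Mul(-1, Mul(7, Mul(2, g)))) = Add(-1, Mul(-1, Mul(14, g))) = Add(-1, Mul(-14, g)))
Mul(Add(116, Function('z')(-15, -19)), Pow(Add(Mul(Add(-186, 224), Add(-72, Function('c')(13))), Function('n')(7, -22)), -1)) = Mul(Add(116, Add(-7, -19)), Pow(Add(Mul(Add(-186, 224), Add(-72, Add(-1, Mul(-14, 13)))), Add(7, Mul(-1, -22))), -1)) = Mul(Add(116, -26), Pow(Add(Mul(38, Add(-72, Add(-1, -182))), Add(7, 22)), -1)) = Mul(90, Pow(Add(Mul(38, Add(-72, -183)), 29), -1)) = Mul(90, Pow(Add(Mul(38, -255), 29), -1)) = Mul(90, Pow(Add(-9690, 29), -1)) = Mul(90, Pow(-9661, -1)) = Mul(90, Rational(-1, 9661)) = Rational(-90, 9661)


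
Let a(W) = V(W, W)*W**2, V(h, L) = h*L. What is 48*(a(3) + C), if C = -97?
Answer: -768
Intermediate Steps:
V(h, L) = L*h
a(W) = W**4 (a(W) = (W*W)*W**2 = W**2*W**2 = W**4)
48*(a(3) + C) = 48*(3**4 - 97) = 48*(81 - 97) = 48*(-16) = -768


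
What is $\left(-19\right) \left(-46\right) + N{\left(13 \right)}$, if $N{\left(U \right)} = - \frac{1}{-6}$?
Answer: $\frac{5245}{6} \approx 874.17$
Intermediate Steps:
$N{\left(U \right)} = \frac{1}{6}$ ($N{\left(U \right)} = \left(-1\right) \left(- \frac{1}{6}\right) = \frac{1}{6}$)
$\left(-19\right) \left(-46\right) + N{\left(13 \right)} = \left(-19\right) \left(-46\right) + \frac{1}{6} = 874 + \frac{1}{6} = \frac{5245}{6}$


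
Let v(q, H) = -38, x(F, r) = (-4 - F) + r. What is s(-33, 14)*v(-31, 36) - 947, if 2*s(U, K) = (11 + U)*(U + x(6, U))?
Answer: -32715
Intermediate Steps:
x(F, r) = -4 + r - F
s(U, K) = (-10 + 2*U)*(11 + U)/2 (s(U, K) = ((11 + U)*(U + (-4 + U - 1*6)))/2 = ((11 + U)*(U + (-4 + U - 6)))/2 = ((11 + U)*(U + (-10 + U)))/2 = ((11 + U)*(-10 + 2*U))/2 = ((-10 + 2*U)*(11 + U))/2 = (-10 + 2*U)*(11 + U)/2)
s(-33, 14)*v(-31, 36) - 947 = (-55 + (-33)**2 + 6*(-33))*(-38) - 947 = (-55 + 1089 - 198)*(-38) - 947 = 836*(-38) - 947 = -31768 - 947 = -32715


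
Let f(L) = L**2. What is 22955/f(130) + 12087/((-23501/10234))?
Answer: -417992556949/79433380 ≈ -5262.2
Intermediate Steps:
22955/f(130) + 12087/((-23501/10234)) = 22955/(130**2) + 12087/((-23501/10234)) = 22955/16900 + 12087/((-23501*1/10234)) = 22955*(1/16900) + 12087/(-23501/10234) = 4591/3380 + 12087*(-10234/23501) = 4591/3380 - 123698358/23501 = -417992556949/79433380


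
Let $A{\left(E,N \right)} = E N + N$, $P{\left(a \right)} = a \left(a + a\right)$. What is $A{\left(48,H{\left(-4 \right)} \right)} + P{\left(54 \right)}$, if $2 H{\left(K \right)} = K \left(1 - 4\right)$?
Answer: $6126$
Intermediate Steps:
$H{\left(K \right)} = - \frac{3 K}{2}$ ($H{\left(K \right)} = \frac{K \left(1 - 4\right)}{2} = \frac{K \left(-3\right)}{2} = \frac{\left(-3\right) K}{2} = - \frac{3 K}{2}$)
$P{\left(a \right)} = 2 a^{2}$ ($P{\left(a \right)} = a 2 a = 2 a^{2}$)
$A{\left(E,N \right)} = N + E N$
$A{\left(48,H{\left(-4 \right)} \right)} + P{\left(54 \right)} = \left(- \frac{3}{2}\right) \left(-4\right) \left(1 + 48\right) + 2 \cdot 54^{2} = 6 \cdot 49 + 2 \cdot 2916 = 294 + 5832 = 6126$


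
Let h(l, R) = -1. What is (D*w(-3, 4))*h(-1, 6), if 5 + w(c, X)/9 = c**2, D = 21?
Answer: -756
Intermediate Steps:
w(c, X) = -45 + 9*c**2
(D*w(-3, 4))*h(-1, 6) = (21*(-45 + 9*(-3)**2))*(-1) = (21*(-45 + 9*9))*(-1) = (21*(-45 + 81))*(-1) = (21*36)*(-1) = 756*(-1) = -756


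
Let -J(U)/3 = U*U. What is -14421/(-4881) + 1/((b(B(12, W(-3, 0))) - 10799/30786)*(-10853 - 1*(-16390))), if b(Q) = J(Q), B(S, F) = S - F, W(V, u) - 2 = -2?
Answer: 50610432934741/17129849391907 ≈ 2.9545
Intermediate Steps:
W(V, u) = 0 (W(V, u) = 2 - 2 = 0)
J(U) = -3*U² (J(U) = -3*U*U = -3*U²)
b(Q) = -3*Q²
-14421/(-4881) + 1/((b(B(12, W(-3, 0))) - 10799/30786)*(-10853 - 1*(-16390))) = -14421/(-4881) + 1/((-3*(12 - 1*0)² - 10799/30786)*(-10853 - 1*(-16390))) = -14421*(-1/4881) + 1/((-3*(12 + 0)² - 10799*1/30786)*(-10853 + 16390)) = 4807/1627 + 1/(-3*12² - 10799/30786*5537) = 4807/1627 + (1/5537)/(-3*144 - 10799/30786) = 4807/1627 + (1/5537)/(-432 - 10799/30786) = 4807/1627 + (1/5537)/(-13310351/30786) = 4807/1627 - 30786/13310351*1/5537 = 4807/1627 - 4398/10528487641 = 50610432934741/17129849391907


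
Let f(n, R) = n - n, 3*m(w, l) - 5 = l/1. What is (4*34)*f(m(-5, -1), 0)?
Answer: 0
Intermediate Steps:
m(w, l) = 5/3 + l/3 (m(w, l) = 5/3 + (l/1)/3 = 5/3 + (l*1)/3 = 5/3 + l/3)
f(n, R) = 0
(4*34)*f(m(-5, -1), 0) = (4*34)*0 = 136*0 = 0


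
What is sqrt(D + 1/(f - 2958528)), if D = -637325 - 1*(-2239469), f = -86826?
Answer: 5*sqrt(594342936821402886)/3045354 ≈ 1265.8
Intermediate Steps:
D = 1602144 (D = -637325 + 2239469 = 1602144)
sqrt(D + 1/(f - 2958528)) = sqrt(1602144 + 1/(-86826 - 2958528)) = sqrt(1602144 + 1/(-3045354)) = sqrt(1602144 - 1/3045354) = sqrt(4879095638975/3045354) = 5*sqrt(594342936821402886)/3045354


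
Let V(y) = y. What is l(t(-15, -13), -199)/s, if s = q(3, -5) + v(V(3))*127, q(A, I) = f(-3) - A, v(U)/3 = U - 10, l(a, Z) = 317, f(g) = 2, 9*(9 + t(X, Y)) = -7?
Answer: -317/2668 ≈ -0.11882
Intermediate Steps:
t(X, Y) = -88/9 (t(X, Y) = -9 + (⅑)*(-7) = -9 - 7/9 = -88/9)
v(U) = -30 + 3*U (v(U) = 3*(U - 10) = 3*(-10 + U) = -30 + 3*U)
q(A, I) = 2 - A
s = -2668 (s = (2 - 1*3) + (-30 + 3*3)*127 = (2 - 3) + (-30 + 9)*127 = -1 - 21*127 = -1 - 2667 = -2668)
l(t(-15, -13), -199)/s = 317/(-2668) = 317*(-1/2668) = -317/2668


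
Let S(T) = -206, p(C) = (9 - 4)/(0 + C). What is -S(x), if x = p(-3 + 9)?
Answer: 206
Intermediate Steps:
p(C) = 5/C
x = ⅚ (x = 5/(-3 + 9) = 5/6 = 5*(⅙) = ⅚ ≈ 0.83333)
-S(x) = -1*(-206) = 206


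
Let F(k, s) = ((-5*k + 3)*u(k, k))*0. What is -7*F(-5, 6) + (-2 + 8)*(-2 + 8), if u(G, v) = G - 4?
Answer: 36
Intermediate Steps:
u(G, v) = -4 + G
F(k, s) = 0 (F(k, s) = ((-5*k + 3)*(-4 + k))*0 = ((3 - 5*k)*(-4 + k))*0 = ((-4 + k)*(3 - 5*k))*0 = 0)
-7*F(-5, 6) + (-2 + 8)*(-2 + 8) = -7*0 + (-2 + 8)*(-2 + 8) = 0 + 6*6 = 0 + 36 = 36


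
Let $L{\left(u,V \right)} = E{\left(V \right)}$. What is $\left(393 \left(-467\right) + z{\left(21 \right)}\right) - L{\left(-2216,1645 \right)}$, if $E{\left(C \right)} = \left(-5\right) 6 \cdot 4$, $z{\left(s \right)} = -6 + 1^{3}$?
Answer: $-183416$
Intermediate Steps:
$z{\left(s \right)} = -5$ ($z{\left(s \right)} = -6 + 1 = -5$)
$E{\left(C \right)} = -120$ ($E{\left(C \right)} = \left(-30\right) 4 = -120$)
$L{\left(u,V \right)} = -120$
$\left(393 \left(-467\right) + z{\left(21 \right)}\right) - L{\left(-2216,1645 \right)} = \left(393 \left(-467\right) - 5\right) - -120 = \left(-183531 - 5\right) + 120 = -183536 + 120 = -183416$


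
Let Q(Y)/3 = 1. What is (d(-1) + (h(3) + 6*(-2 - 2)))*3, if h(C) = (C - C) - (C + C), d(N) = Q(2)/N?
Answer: -99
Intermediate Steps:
Q(Y) = 3 (Q(Y) = 3*1 = 3)
d(N) = 3/N
h(C) = -2*C (h(C) = 0 - 2*C = -2*C)
(d(-1) + (h(3) + 6*(-2 - 2)))*3 = (3/(-1) + (-2*3 + 6*(-2 - 2)))*3 = (3*(-1) + (-6 + 6*(-4)))*3 = (-3 + (-6 - 24))*3 = (-3 - 30)*3 = -33*3 = -99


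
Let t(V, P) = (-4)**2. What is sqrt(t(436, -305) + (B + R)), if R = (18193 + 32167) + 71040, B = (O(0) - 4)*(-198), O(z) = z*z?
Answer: 4*sqrt(7638) ≈ 349.58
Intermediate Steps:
t(V, P) = 16
O(z) = z**2
B = 792 (B = (0**2 - 4)*(-198) = (0 - 4)*(-198) = -4*(-198) = 792)
R = 121400 (R = 50360 + 71040 = 121400)
sqrt(t(436, -305) + (B + R)) = sqrt(16 + (792 + 121400)) = sqrt(16 + 122192) = sqrt(122208) = 4*sqrt(7638)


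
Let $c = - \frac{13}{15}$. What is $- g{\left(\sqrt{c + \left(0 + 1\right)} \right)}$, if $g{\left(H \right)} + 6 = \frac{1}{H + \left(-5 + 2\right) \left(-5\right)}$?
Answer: $\frac{20013}{3373} + \frac{\sqrt{30}}{3373} \approx 5.9349$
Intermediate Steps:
$c = - \frac{13}{15}$ ($c = \left(-13\right) \frac{1}{15} = - \frac{13}{15} \approx -0.86667$)
$g{\left(H \right)} = -6 + \frac{1}{15 + H}$ ($g{\left(H \right)} = -6 + \frac{1}{H + \left(-5 + 2\right) \left(-5\right)} = -6 + \frac{1}{H - -15} = -6 + \frac{1}{H + 15} = -6 + \frac{1}{15 + H}$)
$- g{\left(\sqrt{c + \left(0 + 1\right)} \right)} = - \frac{-89 - 6 \sqrt{- \frac{13}{15} + \left(0 + 1\right)}}{15 + \sqrt{- \frac{13}{15} + \left(0 + 1\right)}} = - \frac{-89 - 6 \sqrt{- \frac{13}{15} + 1}}{15 + \sqrt{- \frac{13}{15} + 1}} = - \frac{-89 - 6 \sqrt{\frac{2}{15}}}{15 + \sqrt{\frac{2}{15}}} = - \frac{-89 - 6 \frac{\sqrt{30}}{15}}{15 + \frac{\sqrt{30}}{15}} = - \frac{-89 - \frac{2 \sqrt{30}}{5}}{15 + \frac{\sqrt{30}}{15}}$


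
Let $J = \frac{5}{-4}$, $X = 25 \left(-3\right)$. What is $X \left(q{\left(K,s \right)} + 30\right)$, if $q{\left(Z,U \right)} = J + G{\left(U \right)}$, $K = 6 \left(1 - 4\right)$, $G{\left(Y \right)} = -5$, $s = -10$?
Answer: $- \frac{7125}{4} \approx -1781.3$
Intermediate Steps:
$X = -75$
$J = - \frac{5}{4}$ ($J = 5 \left(- \frac{1}{4}\right) = - \frac{5}{4} \approx -1.25$)
$K = -18$ ($K = 6 \left(-3\right) = -18$)
$q{\left(Z,U \right)} = - \frac{25}{4}$ ($q{\left(Z,U \right)} = - \frac{5}{4} - 5 = - \frac{25}{4}$)
$X \left(q{\left(K,s \right)} + 30\right) = - 75 \left(- \frac{25}{4} + 30\right) = \left(-75\right) \frac{95}{4} = - \frac{7125}{4}$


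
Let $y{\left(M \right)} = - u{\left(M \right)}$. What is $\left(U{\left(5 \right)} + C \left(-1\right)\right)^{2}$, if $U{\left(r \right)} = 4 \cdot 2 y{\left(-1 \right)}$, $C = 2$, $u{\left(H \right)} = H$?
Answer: $36$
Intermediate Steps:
$y{\left(M \right)} = - M$
$U{\left(r \right)} = 8$ ($U{\left(r \right)} = 4 \cdot 2 \left(\left(-1\right) \left(-1\right)\right) = 8 \cdot 1 = 8$)
$\left(U{\left(5 \right)} + C \left(-1\right)\right)^{2} = \left(8 + 2 \left(-1\right)\right)^{2} = \left(8 - 2\right)^{2} = 6^{2} = 36$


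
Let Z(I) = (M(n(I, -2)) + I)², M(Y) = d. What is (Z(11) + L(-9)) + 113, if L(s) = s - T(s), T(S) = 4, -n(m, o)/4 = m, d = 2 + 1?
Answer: 296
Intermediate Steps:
d = 3
n(m, o) = -4*m
M(Y) = 3
L(s) = -4 + s (L(s) = s - 1*4 = s - 4 = -4 + s)
Z(I) = (3 + I)²
(Z(11) + L(-9)) + 113 = ((3 + 11)² + (-4 - 9)) + 113 = (14² - 13) + 113 = (196 - 13) + 113 = 183 + 113 = 296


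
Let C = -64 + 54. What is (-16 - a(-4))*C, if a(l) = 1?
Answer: 170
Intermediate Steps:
C = -10
(-16 - a(-4))*C = (-16 - 1*1)*(-10) = (-16 - 1)*(-10) = -17*(-10) = 170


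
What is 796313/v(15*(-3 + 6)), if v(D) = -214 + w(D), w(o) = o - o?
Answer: -796313/214 ≈ -3721.1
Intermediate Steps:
w(o) = 0
v(D) = -214 (v(D) = -214 + 0 = -214)
796313/v(15*(-3 + 6)) = 796313/(-214) = 796313*(-1/214) = -796313/214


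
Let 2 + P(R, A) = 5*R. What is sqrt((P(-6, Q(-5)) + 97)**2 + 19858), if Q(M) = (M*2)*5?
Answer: sqrt(24083) ≈ 155.19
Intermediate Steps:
Q(M) = 10*M (Q(M) = (2*M)*5 = 10*M)
P(R, A) = -2 + 5*R
sqrt((P(-6, Q(-5)) + 97)**2 + 19858) = sqrt(((-2 + 5*(-6)) + 97)**2 + 19858) = sqrt(((-2 - 30) + 97)**2 + 19858) = sqrt((-32 + 97)**2 + 19858) = sqrt(65**2 + 19858) = sqrt(4225 + 19858) = sqrt(24083)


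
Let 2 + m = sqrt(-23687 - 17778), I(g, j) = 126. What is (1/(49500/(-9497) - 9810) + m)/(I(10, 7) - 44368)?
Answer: 186439637/4124021126940 - I*sqrt(41465)/44242 ≈ 4.5208e-5 - 0.0046026*I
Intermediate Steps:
m = -2 + I*sqrt(41465) (m = -2 + sqrt(-23687 - 17778) = -2 + sqrt(-41465) = -2 + I*sqrt(41465) ≈ -2.0 + 203.63*I)
(1/(49500/(-9497) - 9810) + m)/(I(10, 7) - 44368) = (1/(49500/(-9497) - 9810) + (-2 + I*sqrt(41465)))/(126 - 44368) = (1/(49500*(-1/9497) - 9810) + (-2 + I*sqrt(41465)))/(-44242) = (1/(-49500/9497 - 9810) + (-2 + I*sqrt(41465)))*(-1/44242) = (1/(-93215070/9497) + (-2 + I*sqrt(41465)))*(-1/44242) = (-9497/93215070 + (-2 + I*sqrt(41465)))*(-1/44242) = (-186439637/93215070 + I*sqrt(41465))*(-1/44242) = 186439637/4124021126940 - I*sqrt(41465)/44242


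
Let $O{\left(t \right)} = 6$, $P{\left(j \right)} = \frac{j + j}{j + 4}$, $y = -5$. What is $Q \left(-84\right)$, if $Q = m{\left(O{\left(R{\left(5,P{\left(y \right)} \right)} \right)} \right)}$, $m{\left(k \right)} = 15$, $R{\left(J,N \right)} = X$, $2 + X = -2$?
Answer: $-1260$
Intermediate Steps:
$X = -4$ ($X = -2 - 2 = -4$)
$P{\left(j \right)} = \frac{2 j}{4 + j}$
$R{\left(J,N \right)} = -4$
$Q = 15$
$Q \left(-84\right) = 15 \left(-84\right) = -1260$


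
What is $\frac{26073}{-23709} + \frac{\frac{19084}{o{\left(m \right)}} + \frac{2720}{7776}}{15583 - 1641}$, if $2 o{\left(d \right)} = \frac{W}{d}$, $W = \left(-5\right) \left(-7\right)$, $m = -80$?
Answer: $- \frac{196984040027}{26774621118} \approx -7.3571$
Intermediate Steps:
$W = 35$
$o{\left(d \right)} = \frac{35}{2 d}$ ($o{\left(d \right)} = \frac{35 \frac{1}{d}}{2} = \frac{35}{2 d}$)
$\frac{26073}{-23709} + \frac{\frac{19084}{o{\left(m \right)}} + \frac{2720}{7776}}{15583 - 1641} = \frac{26073}{-23709} + \frac{\frac{19084}{\frac{35}{2} \frac{1}{-80}} + \frac{2720}{7776}}{15583 - 1641} = 26073 \left(- \frac{1}{23709}\right) + \frac{\frac{19084}{\frac{35}{2} \left(- \frac{1}{80}\right)} + 2720 \cdot \frac{1}{7776}}{13942} = - \frac{8691}{7903} + \left(\frac{19084}{- \frac{7}{32}} + \frac{85}{243}\right) \frac{1}{13942} = - \frac{8691}{7903} + \left(19084 \left(- \frac{32}{7}\right) + \frac{85}{243}\right) \frac{1}{13942} = - \frac{8691}{7903} + \left(- \frac{610688}{7} + \frac{85}{243}\right) \frac{1}{13942} = - \frac{8691}{7903} - \frac{148396589}{23715342} = - \frac{196984040027}{26774621118}$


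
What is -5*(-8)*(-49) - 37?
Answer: -1997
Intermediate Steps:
-5*(-8)*(-49) - 37 = 40*(-49) - 37 = -1960 - 37 = -1997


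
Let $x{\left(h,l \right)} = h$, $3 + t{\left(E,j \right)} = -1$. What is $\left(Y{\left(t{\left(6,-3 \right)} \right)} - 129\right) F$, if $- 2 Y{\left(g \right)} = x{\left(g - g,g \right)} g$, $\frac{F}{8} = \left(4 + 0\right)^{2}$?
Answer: $-16512$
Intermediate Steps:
$t{\left(E,j \right)} = -4$ ($t{\left(E,j \right)} = -3 - 1 = -4$)
$F = 128$ ($F = 8 \left(4 + 0\right)^{2} = 8 \cdot 4^{2} = 8 \cdot 16 = 128$)
$Y{\left(g \right)} = 0$ ($Y{\left(g \right)} = - \frac{\left(g - g\right) g}{2} = - \frac{0 g}{2} = \left(- \frac{1}{2}\right) 0 = 0$)
$\left(Y{\left(t{\left(6,-3 \right)} \right)} - 129\right) F = \left(0 - 129\right) 128 = \left(-129\right) 128 = -16512$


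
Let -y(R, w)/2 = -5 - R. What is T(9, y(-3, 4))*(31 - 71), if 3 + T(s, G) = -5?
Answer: 320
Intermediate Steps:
y(R, w) = 10 + 2*R (y(R, w) = -2*(-5 - R) = 10 + 2*R)
T(s, G) = -8 (T(s, G) = -3 - 5 = -8)
T(9, y(-3, 4))*(31 - 71) = -8*(31 - 71) = -8*(-40) = 320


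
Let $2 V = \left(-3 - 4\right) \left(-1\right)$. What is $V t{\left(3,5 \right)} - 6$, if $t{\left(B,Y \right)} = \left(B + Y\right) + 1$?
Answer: $\frac{51}{2} \approx 25.5$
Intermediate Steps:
$t{\left(B,Y \right)} = 1 + B + Y$
$V = \frac{7}{2}$ ($V = \frac{\left(-3 - 4\right) \left(-1\right)}{2} = \frac{\left(-7\right) \left(-1\right)}{2} = \frac{1}{2} \cdot 7 = \frac{7}{2} \approx 3.5$)
$V t{\left(3,5 \right)} - 6 = \frac{7 \left(1 + 3 + 5\right)}{2} - 6 = \frac{7}{2} \cdot 9 - 6 = \frac{63}{2} - 6 = \frac{51}{2}$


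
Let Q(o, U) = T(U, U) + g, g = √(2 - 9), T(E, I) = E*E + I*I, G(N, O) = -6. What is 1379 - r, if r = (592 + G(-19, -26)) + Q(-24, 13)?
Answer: 455 - I*√7 ≈ 455.0 - 2.6458*I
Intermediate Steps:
T(E, I) = E² + I²
g = I*√7 (g = √(-7) = I*√7 ≈ 2.6458*I)
Q(o, U) = 2*U² + I*√7 (Q(o, U) = (U² + U²) + I*√7 = 2*U² + I*√7)
r = 924 + I*√7 (r = (592 - 6) + (2*13² + I*√7) = 586 + (2*169 + I*√7) = 586 + (338 + I*√7) = 924 + I*√7 ≈ 924.0 + 2.6458*I)
1379 - r = 1379 - (924 + I*√7) = 1379 + (-924 - I*√7) = 455 - I*√7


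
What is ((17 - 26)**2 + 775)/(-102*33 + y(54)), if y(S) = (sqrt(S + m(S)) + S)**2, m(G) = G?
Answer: 8132/31743 + 1712*sqrt(3)/3527 ≈ 1.0969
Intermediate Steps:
y(S) = (S + sqrt(2)*sqrt(S))**2 (y(S) = (sqrt(S + S) + S)**2 = (sqrt(2*S) + S)**2 = (sqrt(2)*sqrt(S) + S)**2 = (S + sqrt(2)*sqrt(S))**2)
((17 - 26)**2 + 775)/(-102*33 + y(54)) = ((17 - 26)**2 + 775)/(-102*33 + (54 + sqrt(2)*sqrt(54))**2) = ((-9)**2 + 775)/(-3366 + (54 + sqrt(2)*(3*sqrt(6)))**2) = (81 + 775)/(-3366 + (54 + 6*sqrt(3))**2) = 856/(-3366 + (54 + 6*sqrt(3))**2)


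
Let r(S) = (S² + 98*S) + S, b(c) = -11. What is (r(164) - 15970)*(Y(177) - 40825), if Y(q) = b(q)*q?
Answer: -1161773064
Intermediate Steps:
r(S) = S² + 99*S
Y(q) = -11*q
(r(164) - 15970)*(Y(177) - 40825) = (164*(99 + 164) - 15970)*(-11*177 - 40825) = (164*263 - 15970)*(-1947 - 40825) = (43132 - 15970)*(-42772) = 27162*(-42772) = -1161773064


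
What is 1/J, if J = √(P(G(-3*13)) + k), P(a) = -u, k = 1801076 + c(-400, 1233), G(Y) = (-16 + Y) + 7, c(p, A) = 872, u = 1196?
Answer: √112547/450188 ≈ 0.00074520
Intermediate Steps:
G(Y) = -9 + Y
k = 1801948 (k = 1801076 + 872 = 1801948)
P(a) = -1196 (P(a) = -1*1196 = -1196)
J = 4*√112547 (J = √(-1196 + 1801948) = √1800752 = 4*√112547 ≈ 1341.9)
1/J = 1/(4*√112547) = √112547/450188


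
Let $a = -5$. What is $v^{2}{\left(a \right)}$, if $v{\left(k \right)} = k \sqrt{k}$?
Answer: $-125$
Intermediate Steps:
$v{\left(k \right)} = k^{\frac{3}{2}}$
$v^{2}{\left(a \right)} = \left(\left(-5\right)^{\frac{3}{2}}\right)^{2} = \left(- 5 i \sqrt{5}\right)^{2} = -125$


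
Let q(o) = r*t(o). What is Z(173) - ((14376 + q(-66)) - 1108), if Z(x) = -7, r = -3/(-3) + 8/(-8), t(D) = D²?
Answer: -13275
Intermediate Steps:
r = 0 (r = -3*(-⅓) + 8*(-⅛) = 1 - 1 = 0)
q(o) = 0 (q(o) = 0*o² = 0)
Z(173) - ((14376 + q(-66)) - 1108) = -7 - ((14376 + 0) - 1108) = -7 - (14376 - 1108) = -7 - 1*13268 = -7 - 13268 = -13275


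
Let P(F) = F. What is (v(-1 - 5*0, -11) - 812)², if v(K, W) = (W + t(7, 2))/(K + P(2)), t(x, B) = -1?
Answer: 678976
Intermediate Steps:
v(K, W) = (-1 + W)/(2 + K) (v(K, W) = (W - 1)/(K + 2) = (-1 + W)/(2 + K))
(v(-1 - 5*0, -11) - 812)² = ((-1 - 11)/(2 + (-1 - 5*0)) - 812)² = (-12/(2 + (-1 + 0)) - 812)² = (-12/(2 - 1) - 812)² = (-12/1 - 812)² = (1*(-12) - 812)² = (-12 - 812)² = (-824)² = 678976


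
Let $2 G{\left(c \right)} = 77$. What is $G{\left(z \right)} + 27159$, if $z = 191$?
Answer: $\frac{54395}{2} \approx 27198.0$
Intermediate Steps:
$G{\left(c \right)} = \frac{77}{2}$ ($G{\left(c \right)} = \frac{1}{2} \cdot 77 = \frac{77}{2}$)
$G{\left(z \right)} + 27159 = \frac{77}{2} + 27159 = \frac{54395}{2}$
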